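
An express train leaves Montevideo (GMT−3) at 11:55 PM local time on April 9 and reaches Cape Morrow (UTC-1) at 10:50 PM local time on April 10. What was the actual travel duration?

20 hours 55 minutes

Cape Morrow is 2:00 ahead of Montevideo.
Clock-face elapsed time (ignoring zones) is 22 hours 55 minutes.
Actual elapsed = 22 hours 55 minutes − 2:00 = 20 hours 55 minutes.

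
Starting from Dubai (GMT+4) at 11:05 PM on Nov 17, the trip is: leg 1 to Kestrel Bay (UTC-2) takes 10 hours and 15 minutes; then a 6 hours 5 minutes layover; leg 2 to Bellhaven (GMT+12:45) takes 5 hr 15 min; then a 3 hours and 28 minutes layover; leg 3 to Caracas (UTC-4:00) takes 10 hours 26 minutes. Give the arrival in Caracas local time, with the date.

2:34 AM on November 19

Convert departure to UTC: 11:05 PM − 4:00 = 7:05 PM UTC on Nov 17.
Add 10 hours 15 minutes leg 1 → 5:20 AM UTC (Nov 18).
Add 6 hours and 5 minutes layover in Kestrel Bay → 11:25 AM UTC.
Add 5 hours 15 minutes leg 2 → 4:40 PM UTC.
Add 3 hours 28 minutes layover in Bellhaven → 8:08 PM UTC.
Add 10 hours 26 minutes leg 3 → 6:34 AM UTC (Nov 19).
Caracas is UTC−4:00, so local arrival = 6:34 AM − 4:00 = 2:34 AM on Nov 19.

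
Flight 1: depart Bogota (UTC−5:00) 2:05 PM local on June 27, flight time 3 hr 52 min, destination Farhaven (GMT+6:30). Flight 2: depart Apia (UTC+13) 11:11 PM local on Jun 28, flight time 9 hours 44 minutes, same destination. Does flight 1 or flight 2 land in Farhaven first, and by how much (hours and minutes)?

the first, by 20 hours 58 minutes

Flight 1 in UTC: 2:05 PM + 5:00 = 7:05 PM on Jun 27.
+3 hours 52 minutes → arrive 10:57 PM UTC on Jun 27.
Flight 2 in UTC: 11:11 PM − 13:00 = 10:11 AM on Jun 28.
+9 hours 44 minutes → arrive 7:55 PM UTC on Jun 28.
Flight 1 lands earlier by 20 hours 58 minutes.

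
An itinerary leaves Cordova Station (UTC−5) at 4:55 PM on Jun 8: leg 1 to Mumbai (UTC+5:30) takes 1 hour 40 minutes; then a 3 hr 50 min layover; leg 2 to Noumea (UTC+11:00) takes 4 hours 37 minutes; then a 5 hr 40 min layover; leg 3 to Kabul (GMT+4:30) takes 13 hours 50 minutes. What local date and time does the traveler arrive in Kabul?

8:02 AM on June 10

Convert departure to UTC: 4:55 PM + 5:00 = 9:55 PM UTC on Jun 8.
Add 1 hour and 40 minutes leg 1 → 11:35 PM UTC.
Add 3 hours and 50 minutes layover in Mumbai → 3:25 AM UTC (Jun 9).
Add 4 hours and 37 minutes leg 2 → 8:02 AM UTC.
Add 5 hours 40 minutes layover in Noumea → 1:42 PM UTC.
Add 13 hours and 50 minutes leg 3 → 3:32 AM UTC (Jun 10).
Kabul is UTC+4:30, so local arrival = 3:32 AM + 4:30 = 8:02 AM on Jun 10.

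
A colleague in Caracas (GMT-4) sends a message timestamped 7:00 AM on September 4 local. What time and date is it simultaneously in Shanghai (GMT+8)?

7:00 PM on September 4

In UTC: 7:00 AM + 4:00 = 11:00 AM on Sep 4.
Shanghai is UTC+8:00: 11:00 AM + 8:00 = 7:00 PM on Sep 4.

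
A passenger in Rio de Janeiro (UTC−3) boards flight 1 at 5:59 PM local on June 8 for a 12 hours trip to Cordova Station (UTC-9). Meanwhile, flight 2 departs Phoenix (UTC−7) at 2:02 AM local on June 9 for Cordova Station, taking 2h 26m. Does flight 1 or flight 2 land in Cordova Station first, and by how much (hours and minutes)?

the first, by 2 hours 29 minutes

Flight 1 in UTC: 5:59 PM + 3:00 = 8:59 PM on Jun 8.
+12 hours → arrive 8:59 AM UTC on Jun 9.
Flight 2 in UTC: 2:02 AM + 7:00 = 9:02 AM on Jun 9.
+2 hours 26 minutes → arrive 11:28 AM UTC on Jun 9.
Flight 1 lands earlier by 2 hours 29 minutes.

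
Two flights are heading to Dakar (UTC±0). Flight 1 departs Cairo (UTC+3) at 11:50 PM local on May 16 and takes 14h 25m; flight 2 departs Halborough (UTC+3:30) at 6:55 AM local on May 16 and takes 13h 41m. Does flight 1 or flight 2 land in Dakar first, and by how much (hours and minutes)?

Flight 1 in UTC: 11:50 PM − 3:00 = 8:50 PM on May 16.
+14 hours and 25 minutes → arrive 11:15 AM UTC on May 17.
Flight 2 in UTC: 6:55 AM − 3:30 = 3:25 AM on May 16.
+13 hours and 41 minutes → arrive 5:06 PM UTC on May 16.
Flight 2 lands earlier by 18 hours 9 minutes.

the second, by 18 hours 9 minutes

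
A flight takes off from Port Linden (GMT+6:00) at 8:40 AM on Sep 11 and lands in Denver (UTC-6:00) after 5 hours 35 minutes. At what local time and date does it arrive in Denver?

2:15 AM on September 11

Convert departure to UTC: 8:40 AM − 6:00 = 2:40 AM UTC on Sep 11.
Add 5 hours 35 minutes travel time → 8:15 AM UTC.
Denver is UTC−6:00, so local arrival = 8:15 AM − 6:00 = 2:15 AM on Sep 11.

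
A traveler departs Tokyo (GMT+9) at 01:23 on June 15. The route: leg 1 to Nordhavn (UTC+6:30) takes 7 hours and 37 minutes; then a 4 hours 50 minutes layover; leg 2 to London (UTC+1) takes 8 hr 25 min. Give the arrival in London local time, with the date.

14:15 on June 15

Convert departure to UTC: 01:23 − 9:00 = 16:23 UTC on Jun 14.
Add 7 hours 37 minutes leg 1 → 00:00 UTC (Jun 15).
Add 4 hours and 50 minutes layover in Nordhavn → 04:50 UTC.
Add 8 hours 25 minutes leg 2 → 13:15 UTC.
London is UTC+1:00, so local arrival = 13:15 + 1:00 = 14:15 on Jun 15.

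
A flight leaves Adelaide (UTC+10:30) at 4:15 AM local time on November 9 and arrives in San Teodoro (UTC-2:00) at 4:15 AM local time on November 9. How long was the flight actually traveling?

12 hours 30 minutes

Departure in UTC: 4:15 AM − 10:30 = 5:45 PM on Nov 8.
Arrival in UTC: 4:15 AM + 2:00 = 6:15 AM on Nov 9.
Elapsed = 6:15 AM − 5:45 PM (+1 day) = 12 hours 30 minutes.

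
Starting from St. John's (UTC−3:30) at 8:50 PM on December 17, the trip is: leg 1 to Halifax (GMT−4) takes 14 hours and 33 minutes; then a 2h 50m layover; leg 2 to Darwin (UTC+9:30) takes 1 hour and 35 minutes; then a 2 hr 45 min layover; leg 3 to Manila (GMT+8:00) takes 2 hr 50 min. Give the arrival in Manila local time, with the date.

Convert departure to UTC: 8:50 PM + 3:30 = 12:20 AM UTC on Dec 18.
Add 14 hours and 33 minutes leg 1 → 2:53 PM UTC.
Add 2 hours 50 minutes layover in Halifax → 5:43 PM UTC.
Add 1 hour 35 minutes leg 2 → 7:18 PM UTC.
Add 2 hours and 45 minutes layover in Darwin → 10:03 PM UTC.
Add 2 hours and 50 minutes leg 3 → 12:53 AM UTC (Dec 19).
Manila is UTC+8:00, so local arrival = 12:53 AM + 8:00 = 8:53 AM on Dec 19.

8:53 AM on December 19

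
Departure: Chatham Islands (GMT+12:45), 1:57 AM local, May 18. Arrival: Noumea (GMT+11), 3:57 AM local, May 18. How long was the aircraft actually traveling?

Departure in UTC: 1:57 AM − 12:45 = 1:12 PM on May 17.
Arrival in UTC: 3:57 AM − 11:00 = 4:57 PM on May 17.
Elapsed = 4:57 PM − 1:12 PM = 3 hours 45 minutes.

3 hours 45 minutes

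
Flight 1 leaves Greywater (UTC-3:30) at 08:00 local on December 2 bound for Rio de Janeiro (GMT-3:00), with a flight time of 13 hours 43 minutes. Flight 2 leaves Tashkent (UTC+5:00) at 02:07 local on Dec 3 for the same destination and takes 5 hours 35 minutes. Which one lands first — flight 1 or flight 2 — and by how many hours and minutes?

Flight 1 in UTC: 08:00 + 3:30 = 11:30 on Dec 2.
+13 hours 43 minutes → arrive 01:13 UTC on Dec 3.
Flight 2 in UTC: 02:07 − 5:00 = 21:07 on Dec 2.
+5 hours 35 minutes → arrive 02:42 UTC on Dec 3.
Flight 1 lands earlier by 1 hour 29 minutes.

the first, by 1 hour 29 minutes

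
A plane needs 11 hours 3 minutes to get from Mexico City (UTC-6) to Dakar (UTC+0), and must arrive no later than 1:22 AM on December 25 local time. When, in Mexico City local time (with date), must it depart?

8:19 AM on Dec 24

Target arrival is already UTC: 1:22 AM on Dec 25.
Subtract 11 hours 3 minutes → departure 2:19 PM UTC on Dec 24.
Mexico City is UTC−6:00: 2:19 PM − 6:00 = 8:19 AM on Dec 24.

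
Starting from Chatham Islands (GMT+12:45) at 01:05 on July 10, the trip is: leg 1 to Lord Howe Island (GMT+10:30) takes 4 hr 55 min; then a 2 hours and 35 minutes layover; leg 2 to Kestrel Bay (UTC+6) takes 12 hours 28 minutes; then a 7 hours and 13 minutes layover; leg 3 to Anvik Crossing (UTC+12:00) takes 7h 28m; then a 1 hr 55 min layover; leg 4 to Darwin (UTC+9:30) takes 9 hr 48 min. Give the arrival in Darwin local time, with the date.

Convert departure to UTC: 01:05 − 12:45 = 12:20 UTC on Jul 9.
Add 4 hours and 55 minutes leg 1 → 17:15 UTC.
Add 2 hours and 35 minutes layover in Lord Howe Island → 19:50 UTC.
Add 12 hours and 28 minutes leg 2 → 08:18 UTC (Jul 10).
Add 7 hours and 13 minutes layover in Kestrel Bay → 15:31 UTC.
Add 7 hours 28 minutes leg 3 → 22:59 UTC.
Add 1 hour 55 minutes layover in Anvik Crossing → 00:54 UTC (Jul 11).
Add 9 hours and 48 minutes leg 4 → 10:42 UTC.
Darwin is UTC+9:30, so local arrival = 10:42 + 9:30 = 20:12 on Jul 11.

20:12 on Jul 11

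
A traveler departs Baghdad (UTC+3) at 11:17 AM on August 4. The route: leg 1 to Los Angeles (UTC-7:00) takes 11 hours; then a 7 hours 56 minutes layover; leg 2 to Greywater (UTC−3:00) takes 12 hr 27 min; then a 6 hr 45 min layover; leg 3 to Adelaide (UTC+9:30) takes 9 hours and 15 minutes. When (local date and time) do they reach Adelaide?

Convert departure to UTC: 11:17 AM − 3:00 = 8:17 AM UTC on Aug 4.
Add 11 hours leg 1 → 7:17 PM UTC.
Add 7 hours and 56 minutes layover in Los Angeles → 3:13 AM UTC (Aug 5).
Add 12 hours and 27 minutes leg 2 → 3:40 PM UTC.
Add 6 hours 45 minutes layover in Greywater → 10:25 PM UTC.
Add 9 hours 15 minutes leg 3 → 7:40 AM UTC (Aug 6).
Adelaide is UTC+9:30, so local arrival = 7:40 AM + 9:30 = 5:10 PM on Aug 6.

5:10 PM on Aug 6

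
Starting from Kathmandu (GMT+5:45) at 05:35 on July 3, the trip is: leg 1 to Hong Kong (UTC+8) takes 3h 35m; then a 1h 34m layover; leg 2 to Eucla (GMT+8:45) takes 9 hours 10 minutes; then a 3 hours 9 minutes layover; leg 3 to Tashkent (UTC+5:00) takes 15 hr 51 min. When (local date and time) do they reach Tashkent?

Convert departure to UTC: 05:35 − 5:45 = 23:50 UTC on Jul 2.
Add 3 hours and 35 minutes leg 1 → 03:25 UTC (Jul 3).
Add 1 hour and 34 minutes layover in Hong Kong → 04:59 UTC.
Add 9 hours and 10 minutes leg 2 → 14:09 UTC.
Add 3 hours and 9 minutes layover in Eucla → 17:18 UTC.
Add 15 hours 51 minutes leg 3 → 09:09 UTC (Jul 4).
Tashkent is UTC+5:00, so local arrival = 09:09 + 5:00 = 14:09 on Jul 4.

14:09 on Jul 4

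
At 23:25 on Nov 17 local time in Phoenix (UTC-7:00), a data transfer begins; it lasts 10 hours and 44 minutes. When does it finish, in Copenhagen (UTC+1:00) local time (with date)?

Copenhagen is 8:00 ahead of Phoenix.
After 10 hours 44 minutes it is 10:09 (Nov 18) in Phoenix.
Shift by the zone difference: 10:09 + 8:00 = 18:09 on Nov 18 in Copenhagen.

18:09 on Nov 18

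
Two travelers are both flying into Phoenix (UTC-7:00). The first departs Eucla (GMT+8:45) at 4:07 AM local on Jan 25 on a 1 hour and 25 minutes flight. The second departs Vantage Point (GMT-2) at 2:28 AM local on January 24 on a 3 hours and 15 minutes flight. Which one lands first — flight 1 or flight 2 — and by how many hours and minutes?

Flight 1 in UTC: 4:07 AM − 8:45 = 7:22 PM on Jan 24.
+1 hour and 25 minutes → arrive 8:47 PM UTC on Jan 24.
Flight 2 in UTC: 2:28 AM + 2:00 = 4:28 AM on Jan 24.
+3 hours 15 minutes → arrive 7:43 AM UTC on Jan 24.
Flight 2 lands earlier by 13 hours 4 minutes.

the second, by 13 hours 4 minutes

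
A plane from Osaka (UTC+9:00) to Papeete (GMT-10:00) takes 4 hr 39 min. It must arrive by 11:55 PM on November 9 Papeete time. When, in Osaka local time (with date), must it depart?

Target arrival in UTC: 11:55 PM + 10:00 = 9:55 AM on Nov 10.
Subtract 4 hours 39 minutes → departure 5:16 AM UTC on Nov 10.
Osaka is UTC+9:00: 5:16 AM + 9:00 = 2:16 PM on Nov 10.

2:16 PM on Nov 10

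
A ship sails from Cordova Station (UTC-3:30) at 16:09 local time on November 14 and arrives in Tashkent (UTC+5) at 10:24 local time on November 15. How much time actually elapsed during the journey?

Departure in UTC: 16:09 + 3:30 = 19:39 on Nov 14.
Arrival in UTC: 10:24 − 5:00 = 05:24 on Nov 15.
Elapsed = 05:24 − 19:39 (+1 day) = 9 hours 45 minutes.

9 hours 45 minutes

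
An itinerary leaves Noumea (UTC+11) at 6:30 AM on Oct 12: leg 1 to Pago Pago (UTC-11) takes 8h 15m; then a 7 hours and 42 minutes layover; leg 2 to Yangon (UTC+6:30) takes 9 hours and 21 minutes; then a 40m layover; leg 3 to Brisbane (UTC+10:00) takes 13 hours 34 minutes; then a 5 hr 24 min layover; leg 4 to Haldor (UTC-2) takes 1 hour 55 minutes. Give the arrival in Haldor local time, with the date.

4:21 PM on October 13

Convert departure to UTC: 6:30 AM − 11:00 = 7:30 PM UTC on Oct 11.
Add 8 hours and 15 minutes leg 1 → 3:45 AM UTC (Oct 12).
Add 7 hours and 42 minutes layover in Pago Pago → 11:27 AM UTC.
Add 9 hours 21 minutes leg 2 → 8:48 PM UTC.
Add 40 minutes layover in Yangon → 9:28 PM UTC.
Add 13 hours 34 minutes leg 3 → 11:02 AM UTC (Oct 13).
Add 5 hours 24 minutes layover in Brisbane → 4:26 PM UTC.
Add 1 hour and 55 minutes leg 4 → 6:21 PM UTC.
Haldor is UTC−2:00, so local arrival = 6:21 PM − 2:00 = 4:21 PM on Oct 13.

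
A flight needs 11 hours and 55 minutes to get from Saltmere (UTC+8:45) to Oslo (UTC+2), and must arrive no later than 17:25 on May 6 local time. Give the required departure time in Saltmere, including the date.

Target arrival in UTC: 17:25 − 2:00 = 15:25 on May 6.
Subtract 11 hours 55 minutes → departure 03:30 UTC on May 6.
Saltmere is UTC+8:45: 03:30 + 8:45 = 12:15 on May 6.

12:15 on May 6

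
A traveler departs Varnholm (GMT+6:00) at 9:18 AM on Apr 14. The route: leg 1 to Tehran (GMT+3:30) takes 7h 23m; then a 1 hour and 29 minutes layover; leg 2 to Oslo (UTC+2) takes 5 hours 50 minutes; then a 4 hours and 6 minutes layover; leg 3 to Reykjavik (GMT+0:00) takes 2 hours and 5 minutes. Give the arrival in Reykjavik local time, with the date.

12:11 AM on April 15

Convert departure to UTC: 9:18 AM − 6:00 = 3:18 AM UTC on Apr 14.
Add 7 hours and 23 minutes leg 1 → 10:41 AM UTC.
Add 1 hour and 29 minutes layover in Tehran → 12:10 PM UTC.
Add 5 hours 50 minutes leg 2 → 6:00 PM UTC.
Add 4 hours 6 minutes layover in Oslo → 10:06 PM UTC.
Add 2 hours and 5 minutes leg 3 → 12:11 AM UTC (Apr 15).
Reykjavik is UTC+0, so local arrival is the same: 12:11 AM on Apr 15.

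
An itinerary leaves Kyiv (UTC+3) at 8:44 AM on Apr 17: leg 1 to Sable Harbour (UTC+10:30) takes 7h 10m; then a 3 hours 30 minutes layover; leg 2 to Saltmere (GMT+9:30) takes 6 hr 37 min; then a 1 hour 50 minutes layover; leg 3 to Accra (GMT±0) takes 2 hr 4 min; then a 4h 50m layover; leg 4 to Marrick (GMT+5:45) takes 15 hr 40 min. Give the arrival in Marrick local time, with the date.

Convert departure to UTC: 8:44 AM − 3:00 = 5:44 AM UTC on Apr 17.
Add 7 hours and 10 minutes leg 1 → 12:54 PM UTC.
Add 3 hours 30 minutes layover in Sable Harbour → 4:24 PM UTC.
Add 6 hours and 37 minutes leg 2 → 11:01 PM UTC.
Add 1 hour 50 minutes layover in Saltmere → 12:51 AM UTC (Apr 18).
Add 2 hours 4 minutes leg 3 → 2:55 AM UTC.
Add 4 hours and 50 minutes layover in Accra → 7:45 AM UTC.
Add 15 hours and 40 minutes leg 4 → 11:25 PM UTC.
Marrick is UTC+5:45, so local arrival = 11:25 PM + 5:45 = 5:10 AM on Apr 19.

5:10 AM on Apr 19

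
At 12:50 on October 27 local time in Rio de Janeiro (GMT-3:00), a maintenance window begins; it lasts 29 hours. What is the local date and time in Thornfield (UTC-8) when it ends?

12:50 on October 28

Thornfield is 5:00 behind Rio de Janeiro.
After 29 hours it is 17:50 (Oct 28) in Rio de Janeiro.
Shift by the zone difference: 17:50 − 5:00 = 12:50 on Oct 28 in Thornfield.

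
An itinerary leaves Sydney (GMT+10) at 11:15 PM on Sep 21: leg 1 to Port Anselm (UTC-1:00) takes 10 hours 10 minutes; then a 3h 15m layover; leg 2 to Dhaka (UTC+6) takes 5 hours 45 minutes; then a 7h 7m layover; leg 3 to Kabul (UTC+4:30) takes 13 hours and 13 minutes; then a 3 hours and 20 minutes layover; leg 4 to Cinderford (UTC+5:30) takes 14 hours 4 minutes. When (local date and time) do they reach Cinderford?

Convert departure to UTC: 11:15 PM − 10:00 = 1:15 PM UTC on Sep 21.
Add 10 hours and 10 minutes leg 1 → 11:25 PM UTC.
Add 3 hours 15 minutes layover in Port Anselm → 2:40 AM UTC (Sep 22).
Add 5 hours 45 minutes leg 2 → 8:25 AM UTC.
Add 7 hours and 7 minutes layover in Dhaka → 3:32 PM UTC.
Add 13 hours 13 minutes leg 3 → 4:45 AM UTC (Sep 23).
Add 3 hours and 20 minutes layover in Kabul → 8:05 AM UTC.
Add 14 hours 4 minutes leg 4 → 10:09 PM UTC.
Cinderford is UTC+5:30, so local arrival = 10:09 PM + 5:30 = 3:39 AM on Sep 24.

3:39 AM on September 24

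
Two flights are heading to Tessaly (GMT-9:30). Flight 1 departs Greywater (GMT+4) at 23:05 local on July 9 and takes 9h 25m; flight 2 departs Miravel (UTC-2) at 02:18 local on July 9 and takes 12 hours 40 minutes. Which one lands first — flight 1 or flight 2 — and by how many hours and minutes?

the second, by 11 hours 32 minutes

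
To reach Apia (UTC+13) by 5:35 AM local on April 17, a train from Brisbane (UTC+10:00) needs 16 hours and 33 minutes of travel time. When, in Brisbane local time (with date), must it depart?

10:02 AM on April 16

Target arrival in UTC: 5:35 AM − 13:00 = 4:35 PM on Apr 16.
Subtract 16 hours and 33 minutes → departure 12:02 AM UTC on Apr 16.
Brisbane is UTC+10:00: 12:02 AM + 10:00 = 10:02 AM on Apr 16.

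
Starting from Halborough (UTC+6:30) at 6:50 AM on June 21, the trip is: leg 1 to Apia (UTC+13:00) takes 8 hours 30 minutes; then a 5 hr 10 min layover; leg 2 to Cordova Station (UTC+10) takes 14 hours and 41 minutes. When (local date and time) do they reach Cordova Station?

2:41 PM on June 22

Convert departure to UTC: 6:50 AM − 6:30 = 12:20 AM UTC on Jun 21.
Add 8 hours 30 minutes leg 1 → 8:50 AM UTC.
Add 5 hours 10 minutes layover in Apia → 2:00 PM UTC.
Add 14 hours and 41 minutes leg 2 → 4:41 AM UTC (Jun 22).
Cordova Station is UTC+10:00, so local arrival = 4:41 AM + 10:00 = 2:41 PM on Jun 22.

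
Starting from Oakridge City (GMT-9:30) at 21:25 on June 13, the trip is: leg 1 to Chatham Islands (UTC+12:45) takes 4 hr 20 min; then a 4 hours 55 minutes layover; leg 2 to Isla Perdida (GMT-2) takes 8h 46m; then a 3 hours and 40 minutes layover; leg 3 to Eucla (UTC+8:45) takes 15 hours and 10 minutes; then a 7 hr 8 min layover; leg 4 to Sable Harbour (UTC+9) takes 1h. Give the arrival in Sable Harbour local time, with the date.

Convert departure to UTC: 21:25 + 9:30 = 06:55 UTC on Jun 14.
Add 4 hours 20 minutes leg 1 → 11:15 UTC.
Add 4 hours 55 minutes layover in Chatham Islands → 16:10 UTC.
Add 8 hours 46 minutes leg 2 → 00:56 UTC (Jun 15).
Add 3 hours and 40 minutes layover in Isla Perdida → 04:36 UTC.
Add 15 hours and 10 minutes leg 3 → 19:46 UTC.
Add 7 hours 8 minutes layover in Eucla → 02:54 UTC (Jun 16).
Add 1 hour leg 4 → 03:54 UTC.
Sable Harbour is UTC+9:00, so local arrival = 03:54 + 9:00 = 12:54 on Jun 16.

12:54 on June 16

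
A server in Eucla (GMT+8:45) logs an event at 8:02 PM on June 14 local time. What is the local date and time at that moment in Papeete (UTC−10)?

Papeete is 18:45 behind Eucla.
Shift by the zone difference: 8:02 PM − 18:45 = 1:17 AM on Jun 14 in Papeete.

1:17 AM on June 14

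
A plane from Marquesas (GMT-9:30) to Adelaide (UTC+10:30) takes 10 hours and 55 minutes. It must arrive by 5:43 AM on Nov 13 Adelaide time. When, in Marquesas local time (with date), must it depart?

10:48 PM on November 11

Target arrival in UTC: 5:43 AM − 10:30 = 7:13 PM on Nov 12.
Subtract 10 hours 55 minutes → departure 8:18 AM UTC on Nov 12.
Marquesas is UTC−9:30: 8:18 AM − 9:30 = 10:48 PM on Nov 11.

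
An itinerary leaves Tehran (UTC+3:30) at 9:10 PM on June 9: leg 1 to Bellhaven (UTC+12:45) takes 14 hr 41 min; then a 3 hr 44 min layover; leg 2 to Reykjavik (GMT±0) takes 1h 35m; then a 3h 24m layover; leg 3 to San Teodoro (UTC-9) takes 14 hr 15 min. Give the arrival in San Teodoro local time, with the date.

Convert departure to UTC: 9:10 PM − 3:30 = 5:40 PM UTC on Jun 9.
Add 14 hours 41 minutes leg 1 → 8:21 AM UTC (Jun 10).
Add 3 hours and 44 minutes layover in Bellhaven → 12:05 PM UTC.
Add 1 hour and 35 minutes leg 2 → 1:40 PM UTC.
Add 3 hours and 24 minutes layover in Reykjavik → 5:04 PM UTC.
Add 14 hours and 15 minutes leg 3 → 7:19 AM UTC (Jun 11).
San Teodoro is UTC−9:00, so local arrival = 7:19 AM − 9:00 = 10:19 PM on Jun 10.

10:19 PM on June 10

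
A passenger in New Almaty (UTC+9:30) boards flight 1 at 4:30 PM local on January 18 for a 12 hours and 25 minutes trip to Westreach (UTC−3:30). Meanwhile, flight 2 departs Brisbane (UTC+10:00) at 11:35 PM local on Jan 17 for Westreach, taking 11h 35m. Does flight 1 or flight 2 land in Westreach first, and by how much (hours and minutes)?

Flight 1 in UTC: 4:30 PM − 9:30 = 7:00 AM on Jan 18.
+12 hours 25 minutes → arrive 7:25 PM UTC on Jan 18.
Flight 2 in UTC: 11:35 PM − 10:00 = 1:35 PM on Jan 17.
+11 hours 35 minutes → arrive 1:10 AM UTC on Jan 18.
Flight 2 lands earlier by 18 hours 15 minutes.

the second, by 18 hours 15 minutes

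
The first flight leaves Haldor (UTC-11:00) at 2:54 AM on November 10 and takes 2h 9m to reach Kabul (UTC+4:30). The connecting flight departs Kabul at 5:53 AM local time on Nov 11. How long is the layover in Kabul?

Convert departure to UTC: 2:54 AM + 11:00 = 1:54 PM UTC on Nov 10.
Add 2 hours 9 minutes flight time → 4:03 PM UTC.
Kabul is UTC+4:30, so local arrival = 4:03 PM + 4:30 = 8:33 PM on Nov 10.
Layover = 5:53 AM − 8:33 PM (+1 day) = 9 hours 20 minutes.

9 hours 20 minutes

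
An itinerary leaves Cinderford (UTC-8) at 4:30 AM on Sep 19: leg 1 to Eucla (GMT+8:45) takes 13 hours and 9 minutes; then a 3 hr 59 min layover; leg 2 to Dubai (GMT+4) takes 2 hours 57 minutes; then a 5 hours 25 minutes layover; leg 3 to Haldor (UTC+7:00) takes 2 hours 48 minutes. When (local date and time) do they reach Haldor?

11:48 PM on September 20

Convert departure to UTC: 4:30 AM + 8:00 = 12:30 PM UTC on Sep 19.
Add 13 hours and 9 minutes leg 1 → 1:39 AM UTC (Sep 20).
Add 3 hours and 59 minutes layover in Eucla → 5:38 AM UTC.
Add 2 hours 57 minutes leg 2 → 8:35 AM UTC.
Add 5 hours and 25 minutes layover in Dubai → 2:00 PM UTC.
Add 2 hours and 48 minutes leg 3 → 4:48 PM UTC.
Haldor is UTC+7:00, so local arrival = 4:48 PM + 7:00 = 11:48 PM on Sep 20.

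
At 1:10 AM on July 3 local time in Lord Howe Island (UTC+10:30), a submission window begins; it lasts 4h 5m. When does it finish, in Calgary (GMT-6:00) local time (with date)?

12:45 PM on July 2

Calgary is 16:30 behind Lord Howe Island.
After 4 hours 5 minutes it is 5:15 AM in Lord Howe Island.
Shift by the zone difference: 5:15 AM − 16:30 = 12:45 PM on Jul 2 in Calgary.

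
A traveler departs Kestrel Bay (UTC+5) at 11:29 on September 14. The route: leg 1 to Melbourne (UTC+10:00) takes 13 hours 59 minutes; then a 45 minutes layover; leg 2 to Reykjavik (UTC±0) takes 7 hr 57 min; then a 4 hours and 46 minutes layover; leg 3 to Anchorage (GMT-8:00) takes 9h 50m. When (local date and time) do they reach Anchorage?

Convert departure to UTC: 11:29 − 5:00 = 06:29 UTC on Sep 14.
Add 13 hours and 59 minutes leg 1 → 20:28 UTC.
Add 45 minutes layover in Melbourne → 21:13 UTC.
Add 7 hours 57 minutes leg 2 → 05:10 UTC (Sep 15).
Add 4 hours 46 minutes layover in Reykjavik → 09:56 UTC.
Add 9 hours 50 minutes leg 3 → 19:46 UTC.
Anchorage is UTC−8:00, so local arrival = 19:46 − 8:00 = 11:46 on Sep 15.

11:46 on Sep 15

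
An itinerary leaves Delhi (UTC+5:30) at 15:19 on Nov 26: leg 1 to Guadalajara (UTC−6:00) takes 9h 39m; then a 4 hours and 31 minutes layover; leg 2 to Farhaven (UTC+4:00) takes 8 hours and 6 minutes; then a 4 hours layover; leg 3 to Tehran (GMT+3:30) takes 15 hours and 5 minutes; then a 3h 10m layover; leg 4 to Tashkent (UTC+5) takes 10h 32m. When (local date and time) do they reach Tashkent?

21:52 on November 28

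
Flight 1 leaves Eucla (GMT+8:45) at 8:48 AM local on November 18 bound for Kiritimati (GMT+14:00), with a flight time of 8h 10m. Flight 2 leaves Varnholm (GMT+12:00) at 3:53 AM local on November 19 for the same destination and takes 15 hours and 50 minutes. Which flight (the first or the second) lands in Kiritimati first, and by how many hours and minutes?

the first, by 23 hours 30 minutes

Flight 1 in UTC: 8:48 AM − 8:45 = 12:03 AM on Nov 18.
+8 hours 10 minutes → arrive 8:13 AM UTC on Nov 18.
Flight 2 in UTC: 3:53 AM − 12:00 = 3:53 PM on Nov 18.
+15 hours 50 minutes → arrive 7:43 AM UTC on Nov 19.
Flight 1 lands earlier by 23 hours 30 minutes.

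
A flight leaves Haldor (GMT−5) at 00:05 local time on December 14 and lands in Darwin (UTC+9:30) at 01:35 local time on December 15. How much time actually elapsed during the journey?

11 hours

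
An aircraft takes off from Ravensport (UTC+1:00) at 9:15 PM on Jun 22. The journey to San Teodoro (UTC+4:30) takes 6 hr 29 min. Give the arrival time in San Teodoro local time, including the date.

7:14 AM on Jun 23

Convert departure to UTC: 9:15 PM − 1:00 = 8:15 PM UTC on Jun 22.
Add 6 hours and 29 minutes travel time → 2:44 AM UTC (Jun 23).
San Teodoro is UTC+4:30, so local arrival = 2:44 AM + 4:30 = 7:14 AM on Jun 23.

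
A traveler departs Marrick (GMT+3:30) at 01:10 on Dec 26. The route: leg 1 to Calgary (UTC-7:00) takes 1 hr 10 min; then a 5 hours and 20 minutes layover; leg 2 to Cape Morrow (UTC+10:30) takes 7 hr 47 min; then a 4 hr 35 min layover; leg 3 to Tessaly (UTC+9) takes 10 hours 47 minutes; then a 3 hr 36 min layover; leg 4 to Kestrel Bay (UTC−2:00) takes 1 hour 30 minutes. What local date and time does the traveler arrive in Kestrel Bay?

06:25 on December 27

Convert departure to UTC: 01:10 − 3:30 = 21:40 UTC on Dec 25.
Add 1 hour and 10 minutes leg 1 → 22:50 UTC.
Add 5 hours 20 minutes layover in Calgary → 04:10 UTC (Dec 26).
Add 7 hours 47 minutes leg 2 → 11:57 UTC.
Add 4 hours 35 minutes layover in Cape Morrow → 16:32 UTC.
Add 10 hours 47 minutes leg 3 → 03:19 UTC (Dec 27).
Add 3 hours 36 minutes layover in Tessaly → 06:55 UTC.
Add 1 hour 30 minutes leg 4 → 08:25 UTC.
Kestrel Bay is UTC−2:00, so local arrival = 08:25 − 2:00 = 06:25 on Dec 27.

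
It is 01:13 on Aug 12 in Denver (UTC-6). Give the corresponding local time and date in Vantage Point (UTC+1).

In UTC: 01:13 + 6:00 = 07:13 on Aug 12.
Vantage Point is UTC+1:00: 07:13 + 1:00 = 08:13 on Aug 12.

08:13 on August 12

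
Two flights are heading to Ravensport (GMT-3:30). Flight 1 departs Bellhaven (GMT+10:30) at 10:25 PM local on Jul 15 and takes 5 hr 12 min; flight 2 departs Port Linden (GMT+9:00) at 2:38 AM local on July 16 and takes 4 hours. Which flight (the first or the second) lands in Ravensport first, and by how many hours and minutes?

the first, by 4 hours 31 minutes

Flight 1 in UTC: 10:25 PM − 10:30 = 11:55 AM on Jul 15.
+5 hours 12 minutes → arrive 5:07 PM UTC on Jul 15.
Flight 2 in UTC: 2:38 AM − 9:00 = 5:38 PM on Jul 15.
+4 hours → arrive 9:38 PM UTC on Jul 15.
Flight 1 lands earlier by 4 hours 31 minutes.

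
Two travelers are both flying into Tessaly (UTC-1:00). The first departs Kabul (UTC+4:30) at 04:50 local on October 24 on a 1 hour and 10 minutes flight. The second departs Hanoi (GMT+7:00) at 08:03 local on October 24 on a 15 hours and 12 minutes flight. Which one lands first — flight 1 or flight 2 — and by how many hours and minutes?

the first, by 14 hours 45 minutes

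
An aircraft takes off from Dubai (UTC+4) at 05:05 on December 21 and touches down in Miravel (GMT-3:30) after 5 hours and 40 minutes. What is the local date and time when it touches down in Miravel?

03:15 on Dec 21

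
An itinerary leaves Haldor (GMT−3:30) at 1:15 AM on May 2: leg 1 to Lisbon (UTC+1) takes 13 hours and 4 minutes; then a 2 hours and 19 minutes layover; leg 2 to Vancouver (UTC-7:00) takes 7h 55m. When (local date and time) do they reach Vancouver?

9:03 PM on May 2

Convert departure to UTC: 1:15 AM + 3:30 = 4:45 AM UTC on May 2.
Add 13 hours 4 minutes leg 1 → 5:49 PM UTC.
Add 2 hours 19 minutes layover in Lisbon → 8:08 PM UTC.
Add 7 hours 55 minutes leg 2 → 4:03 AM UTC (May 3).
Vancouver is UTC−7:00, so local arrival = 4:03 AM − 7:00 = 9:03 PM on May 2.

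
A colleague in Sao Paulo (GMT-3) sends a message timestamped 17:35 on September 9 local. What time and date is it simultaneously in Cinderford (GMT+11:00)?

07:35 on Sep 10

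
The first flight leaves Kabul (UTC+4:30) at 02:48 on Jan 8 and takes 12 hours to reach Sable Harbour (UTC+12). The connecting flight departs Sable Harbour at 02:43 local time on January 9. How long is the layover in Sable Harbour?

Convert departure to UTC: 02:48 − 4:30 = 22:18 UTC on Jan 7.
Add 12 hours flight time → 10:18 UTC (Jan 8).
Sable Harbour is UTC+12:00, so local arrival = 10:18 + 12:00 = 22:18 on Jan 8.
Layover = 02:43 − 22:18 (+1 day) = 4 hours 25 minutes.

4 hours 25 minutes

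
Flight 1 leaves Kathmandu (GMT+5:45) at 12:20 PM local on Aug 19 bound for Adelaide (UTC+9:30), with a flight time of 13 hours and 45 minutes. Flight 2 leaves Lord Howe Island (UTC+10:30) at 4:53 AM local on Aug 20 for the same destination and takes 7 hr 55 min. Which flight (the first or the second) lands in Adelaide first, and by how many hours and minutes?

the first, by 5 hours 58 minutes

Flight 1 in UTC: 12:20 PM − 5:45 = 6:35 AM on Aug 19.
+13 hours and 45 minutes → arrive 8:20 PM UTC on Aug 19.
Flight 2 in UTC: 4:53 AM − 10:30 = 6:23 PM on Aug 19.
+7 hours and 55 minutes → arrive 2:18 AM UTC on Aug 20.
Flight 1 lands earlier by 5 hours 58 minutes.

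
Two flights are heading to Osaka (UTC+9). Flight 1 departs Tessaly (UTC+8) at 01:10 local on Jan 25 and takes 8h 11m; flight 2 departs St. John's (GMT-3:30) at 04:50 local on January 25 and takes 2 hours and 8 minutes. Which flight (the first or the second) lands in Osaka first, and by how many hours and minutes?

Flight 1 in UTC: 01:10 − 8:00 = 17:10 on Jan 24.
+8 hours 11 minutes → arrive 01:21 UTC on Jan 25.
Flight 2 in UTC: 04:50 + 3:30 = 08:20 on Jan 25.
+2 hours and 8 minutes → arrive 10:28 UTC on Jan 25.
Flight 1 lands earlier by 9 hours 7 minutes.

the first, by 9 hours 7 minutes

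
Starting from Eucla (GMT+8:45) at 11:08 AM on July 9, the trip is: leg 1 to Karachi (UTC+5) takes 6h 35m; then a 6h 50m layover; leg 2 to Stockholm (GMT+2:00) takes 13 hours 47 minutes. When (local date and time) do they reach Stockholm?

7:35 AM on July 10

Convert departure to UTC: 11:08 AM − 8:45 = 2:23 AM UTC on Jul 9.
Add 6 hours 35 minutes leg 1 → 8:58 AM UTC.
Add 6 hours 50 minutes layover in Karachi → 3:48 PM UTC.
Add 13 hours and 47 minutes leg 2 → 5:35 AM UTC (Jul 10).
Stockholm is UTC+2:00, so local arrival = 5:35 AM + 2:00 = 7:35 AM on Jul 10.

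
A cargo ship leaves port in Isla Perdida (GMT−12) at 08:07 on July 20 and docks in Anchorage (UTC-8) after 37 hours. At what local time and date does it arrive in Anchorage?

Convert departure to UTC: 08:07 + 12:00 = 20:07 UTC on Jul 20.
Add 37 hours travel time → 09:07 UTC (Jul 22).
Anchorage is UTC−8:00, so local arrival = 09:07 − 8:00 = 01:07 on Jul 22.

01:07 on July 22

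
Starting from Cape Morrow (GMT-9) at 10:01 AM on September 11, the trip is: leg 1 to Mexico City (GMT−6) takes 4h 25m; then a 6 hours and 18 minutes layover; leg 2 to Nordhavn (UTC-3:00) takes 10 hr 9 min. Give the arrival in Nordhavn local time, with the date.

Convert departure to UTC: 10:01 AM + 9:00 = 7:01 PM UTC on Sep 11.
Add 4 hours 25 minutes leg 1 → 11:26 PM UTC.
Add 6 hours and 18 minutes layover in Mexico City → 5:44 AM UTC (Sep 12).
Add 10 hours 9 minutes leg 2 → 3:53 PM UTC.
Nordhavn is UTC−3:00, so local arrival = 3:53 PM − 3:00 = 12:53 PM on Sep 12.

12:53 PM on September 12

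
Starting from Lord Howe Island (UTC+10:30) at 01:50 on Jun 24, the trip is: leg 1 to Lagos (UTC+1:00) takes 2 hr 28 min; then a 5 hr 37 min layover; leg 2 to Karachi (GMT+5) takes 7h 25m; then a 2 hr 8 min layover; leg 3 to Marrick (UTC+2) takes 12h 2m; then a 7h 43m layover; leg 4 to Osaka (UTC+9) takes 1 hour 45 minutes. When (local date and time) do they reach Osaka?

15:28 on June 25

Convert departure to UTC: 01:50 − 10:30 = 15:20 UTC on Jun 23.
Add 2 hours 28 minutes leg 1 → 17:48 UTC.
Add 5 hours 37 minutes layover in Lagos → 23:25 UTC.
Add 7 hours 25 minutes leg 2 → 06:50 UTC (Jun 24).
Add 2 hours 8 minutes layover in Karachi → 08:58 UTC.
Add 12 hours 2 minutes leg 3 → 21:00 UTC.
Add 7 hours 43 minutes layover in Marrick → 04:43 UTC (Jun 25).
Add 1 hour 45 minutes leg 4 → 06:28 UTC.
Osaka is UTC+9:00, so local arrival = 06:28 + 9:00 = 15:28 on Jun 25.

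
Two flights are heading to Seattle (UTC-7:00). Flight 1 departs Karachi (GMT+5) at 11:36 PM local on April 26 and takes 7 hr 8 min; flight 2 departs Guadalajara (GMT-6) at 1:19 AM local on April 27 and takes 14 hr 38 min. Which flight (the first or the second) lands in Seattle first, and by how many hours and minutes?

the first, by 20 hours 13 minutes

Flight 1 in UTC: 11:36 PM − 5:00 = 6:36 PM on Apr 26.
+7 hours and 8 minutes → arrive 1:44 AM UTC on Apr 27.
Flight 2 in UTC: 1:19 AM + 6:00 = 7:19 AM on Apr 27.
+14 hours 38 minutes → arrive 9:57 PM UTC on Apr 27.
Flight 1 lands earlier by 20 hours 13 minutes.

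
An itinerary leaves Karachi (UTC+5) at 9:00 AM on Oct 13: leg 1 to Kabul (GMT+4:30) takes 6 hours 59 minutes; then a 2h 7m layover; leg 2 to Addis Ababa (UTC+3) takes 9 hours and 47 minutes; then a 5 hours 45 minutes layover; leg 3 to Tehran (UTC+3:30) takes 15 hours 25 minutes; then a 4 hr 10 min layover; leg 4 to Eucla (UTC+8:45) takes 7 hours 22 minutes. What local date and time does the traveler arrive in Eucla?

4:20 PM on Oct 15

Convert departure to UTC: 9:00 AM − 5:00 = 4:00 AM UTC on Oct 13.
Add 6 hours and 59 minutes leg 1 → 10:59 AM UTC.
Add 2 hours and 7 minutes layover in Kabul → 1:06 PM UTC.
Add 9 hours and 47 minutes leg 2 → 10:53 PM UTC.
Add 5 hours and 45 minutes layover in Addis Ababa → 4:38 AM UTC (Oct 14).
Add 15 hours and 25 minutes leg 3 → 8:03 PM UTC.
Add 4 hours and 10 minutes layover in Tehran → 12:13 AM UTC (Oct 15).
Add 7 hours and 22 minutes leg 4 → 7:35 AM UTC.
Eucla is UTC+8:45, so local arrival = 7:35 AM + 8:45 = 4:20 PM on Oct 15.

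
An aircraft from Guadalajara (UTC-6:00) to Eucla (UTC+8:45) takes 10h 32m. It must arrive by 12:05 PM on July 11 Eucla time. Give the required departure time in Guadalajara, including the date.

10:48 AM on July 10

Target arrival in UTC: 12:05 PM − 8:45 = 3:20 AM on Jul 11.
Subtract 10 hours and 32 minutes → departure 4:48 PM UTC on Jul 10.
Guadalajara is UTC−6:00: 4:48 PM − 6:00 = 10:48 AM on Jul 10.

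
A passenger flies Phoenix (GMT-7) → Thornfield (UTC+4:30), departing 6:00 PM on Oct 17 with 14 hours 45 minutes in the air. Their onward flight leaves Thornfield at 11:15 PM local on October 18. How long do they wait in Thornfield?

3 hours

Convert departure to UTC: 6:00 PM + 7:00 = 1:00 AM UTC on Oct 18.
Add 14 hours and 45 minutes flight time → 3:45 PM UTC.
Thornfield is UTC+4:30, so local arrival = 3:45 PM + 4:30 = 8:15 PM on Oct 18.
Layover = 11:15 PM − 8:15 PM = 3 hours.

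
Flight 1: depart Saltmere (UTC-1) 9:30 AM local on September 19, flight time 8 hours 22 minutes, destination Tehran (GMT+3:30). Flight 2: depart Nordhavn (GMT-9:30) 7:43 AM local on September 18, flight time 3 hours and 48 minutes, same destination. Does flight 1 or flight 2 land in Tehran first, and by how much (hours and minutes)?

the second, by 21 hours 51 minutes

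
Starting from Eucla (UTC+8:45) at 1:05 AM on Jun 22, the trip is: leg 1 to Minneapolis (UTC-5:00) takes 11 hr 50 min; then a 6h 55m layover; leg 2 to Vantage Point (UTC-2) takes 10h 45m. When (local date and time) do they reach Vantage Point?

Convert departure to UTC: 1:05 AM − 8:45 = 4:20 PM UTC on Jun 21.
Add 11 hours and 50 minutes leg 1 → 4:10 AM UTC (Jun 22).
Add 6 hours and 55 minutes layover in Minneapolis → 11:05 AM UTC.
Add 10 hours 45 minutes leg 2 → 9:50 PM UTC.
Vantage Point is UTC−2:00, so local arrival = 9:50 PM − 2:00 = 7:50 PM on Jun 22.

7:50 PM on Jun 22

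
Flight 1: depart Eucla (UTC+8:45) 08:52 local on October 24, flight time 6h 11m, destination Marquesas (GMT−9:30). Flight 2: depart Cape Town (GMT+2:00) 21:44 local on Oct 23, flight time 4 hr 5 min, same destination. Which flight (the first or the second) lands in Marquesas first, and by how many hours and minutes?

Flight 1 in UTC: 08:52 − 8:45 = 00:07 on Oct 24.
+6 hours and 11 minutes → arrive 06:18 UTC on Oct 24.
Flight 2 in UTC: 21:44 − 2:00 = 19:44 on Oct 23.
+4 hours and 5 minutes → arrive 23:49 UTC on Oct 23.
Flight 2 lands earlier by 6 hours 29 minutes.

the second, by 6 hours 29 minutes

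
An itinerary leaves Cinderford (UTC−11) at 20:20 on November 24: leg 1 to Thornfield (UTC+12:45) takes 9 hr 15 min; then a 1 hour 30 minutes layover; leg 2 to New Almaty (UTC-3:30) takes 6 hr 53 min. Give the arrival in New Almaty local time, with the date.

21:28 on November 25

Convert departure to UTC: 20:20 + 11:00 = 07:20 UTC on Nov 25.
Add 9 hours 15 minutes leg 1 → 16:35 UTC.
Add 1 hour and 30 minutes layover in Thornfield → 18:05 UTC.
Add 6 hours and 53 minutes leg 2 → 00:58 UTC (Nov 26).
New Almaty is UTC−3:30, so local arrival = 00:58 − 3:30 = 21:28 on Nov 25.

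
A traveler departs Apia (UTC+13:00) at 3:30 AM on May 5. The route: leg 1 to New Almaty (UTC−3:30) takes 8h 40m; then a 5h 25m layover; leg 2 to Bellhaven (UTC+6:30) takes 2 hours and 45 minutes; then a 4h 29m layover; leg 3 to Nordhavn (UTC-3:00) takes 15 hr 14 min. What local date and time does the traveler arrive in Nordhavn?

Convert departure to UTC: 3:30 AM − 13:00 = 2:30 PM UTC on May 4.
Add 8 hours and 40 minutes leg 1 → 11:10 PM UTC.
Add 5 hours 25 minutes layover in New Almaty → 4:35 AM UTC (May 5).
Add 2 hours and 45 minutes leg 2 → 7:20 AM UTC.
Add 4 hours 29 minutes layover in Bellhaven → 11:49 AM UTC.
Add 15 hours 14 minutes leg 3 → 3:03 AM UTC (May 6).
Nordhavn is UTC−3:00, so local arrival = 3:03 AM − 3:00 = 12:03 AM on May 6.

12:03 AM on May 6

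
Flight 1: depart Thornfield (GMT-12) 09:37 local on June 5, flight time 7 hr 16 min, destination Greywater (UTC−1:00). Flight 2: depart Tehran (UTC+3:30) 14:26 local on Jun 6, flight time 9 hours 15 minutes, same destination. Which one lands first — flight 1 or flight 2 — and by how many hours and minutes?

the first, by 15 hours 18 minutes

Flight 1 in UTC: 09:37 + 12:00 = 21:37 on Jun 5.
+7 hours and 16 minutes → arrive 04:53 UTC on Jun 6.
Flight 2 in UTC: 14:26 − 3:30 = 10:56 on Jun 6.
+9 hours and 15 minutes → arrive 20:11 UTC on Jun 6.
Flight 1 lands earlier by 15 hours 18 minutes.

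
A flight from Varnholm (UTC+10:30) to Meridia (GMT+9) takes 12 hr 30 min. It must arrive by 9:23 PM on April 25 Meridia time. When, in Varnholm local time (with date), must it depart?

Target arrival in UTC: 9:23 PM − 9:00 = 12:23 PM on Apr 25.
Subtract 12 hours and 30 minutes → departure 11:53 PM UTC on Apr 24.
Varnholm is UTC+10:30: 11:53 PM + 10:30 = 10:23 AM on Apr 25.

10:23 AM on April 25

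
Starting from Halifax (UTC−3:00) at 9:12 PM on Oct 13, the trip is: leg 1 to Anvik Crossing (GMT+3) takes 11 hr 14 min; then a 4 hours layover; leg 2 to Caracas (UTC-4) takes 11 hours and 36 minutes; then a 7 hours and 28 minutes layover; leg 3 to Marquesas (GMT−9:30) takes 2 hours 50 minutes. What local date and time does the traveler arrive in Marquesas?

3:50 AM on October 15

Convert departure to UTC: 9:12 PM + 3:00 = 12:12 AM UTC on Oct 14.
Add 11 hours 14 minutes leg 1 → 11:26 AM UTC.
Add 4 hours layover in Anvik Crossing → 3:26 PM UTC.
Add 11 hours and 36 minutes leg 2 → 3:02 AM UTC (Oct 15).
Add 7 hours and 28 minutes layover in Caracas → 10:30 AM UTC.
Add 2 hours 50 minutes leg 3 → 1:20 PM UTC.
Marquesas is UTC−9:30, so local arrival = 1:20 PM − 9:30 = 3:50 AM on Oct 15.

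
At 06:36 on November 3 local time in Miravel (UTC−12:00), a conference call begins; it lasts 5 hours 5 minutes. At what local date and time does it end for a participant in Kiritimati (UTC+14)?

Convert start to UTC: 06:36 + 12:00 = 18:36 UTC on Nov 3.
Add 5 hours 5 minutes duration → 23:41 UTC.
Kiritimati is UTC+14:00, so local end time = 23:41 + 14:00 = 13:41 on Nov 4.

13:41 on November 4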